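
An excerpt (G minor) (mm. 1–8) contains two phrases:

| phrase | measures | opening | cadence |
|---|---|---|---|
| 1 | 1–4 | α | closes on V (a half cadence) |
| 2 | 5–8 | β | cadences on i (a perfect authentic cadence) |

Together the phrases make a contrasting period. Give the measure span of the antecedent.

The phrase ending with the weaker cadence (half cadence) is the antecedent; the one ending more conclusively (perfect authentic cadence) is the consequent. The antecedent is measures 1–4.

measures 1–4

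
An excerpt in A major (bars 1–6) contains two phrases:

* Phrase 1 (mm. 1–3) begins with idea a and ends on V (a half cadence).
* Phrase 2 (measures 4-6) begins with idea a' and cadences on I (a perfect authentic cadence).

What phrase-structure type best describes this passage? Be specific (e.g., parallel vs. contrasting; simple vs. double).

Phrase 1 ends with a half cadence (weaker) and phrase 2 with a perfect authentic cadence (stronger): antecedent + consequent = a period.
The two phrases open with the same material (a / a'), so the period is parallel.

parallel period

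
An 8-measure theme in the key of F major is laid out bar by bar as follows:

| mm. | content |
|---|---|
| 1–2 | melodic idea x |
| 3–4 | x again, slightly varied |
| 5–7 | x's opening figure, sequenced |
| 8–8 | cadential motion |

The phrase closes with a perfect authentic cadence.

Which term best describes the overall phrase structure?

Basic idea (mm. 1-2) + its repetition (measures 3–4) form the presentation; fragmentation and cadence (mm. 5–8) form the continuation — the 8-bar whole is a sentence.

sentence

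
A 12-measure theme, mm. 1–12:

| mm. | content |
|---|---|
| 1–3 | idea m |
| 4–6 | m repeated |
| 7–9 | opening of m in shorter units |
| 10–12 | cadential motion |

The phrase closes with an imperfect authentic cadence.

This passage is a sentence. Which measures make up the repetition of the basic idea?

measures 4–6

The presentation of a sentence is the basic idea (measures 1–3) plus its repetition (bars 4-6); the repetition of the basic idea is therefore mm. 4–6.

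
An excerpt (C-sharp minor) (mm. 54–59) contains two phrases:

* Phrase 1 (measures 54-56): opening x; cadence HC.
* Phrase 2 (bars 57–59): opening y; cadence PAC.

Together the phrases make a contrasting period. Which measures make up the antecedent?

The phrase ending with the weaker cadence (half cadence) is the antecedent; the one ending more conclusively (perfect authentic cadence) is the consequent. The antecedent is measures 54–56.

measures 54–56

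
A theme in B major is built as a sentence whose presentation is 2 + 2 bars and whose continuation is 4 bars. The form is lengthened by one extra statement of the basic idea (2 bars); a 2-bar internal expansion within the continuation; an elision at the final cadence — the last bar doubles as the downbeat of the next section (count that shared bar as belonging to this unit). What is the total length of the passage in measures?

12 measures

Basic sentence: 2 + 2 + 4 = 8 bars.
8 (basic form) + 2 (extra statement) + 2 (internal expansion) = 12.
The elision shares a bar with the next section but does not change this unit's count.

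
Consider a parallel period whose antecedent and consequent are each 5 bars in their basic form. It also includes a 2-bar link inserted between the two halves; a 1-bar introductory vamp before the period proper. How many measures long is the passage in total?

Basic parallel period: 5 + 5 = 10 bars.
10 (basic form) + 2 (link) + 1 (introduction) = 13.

13 measures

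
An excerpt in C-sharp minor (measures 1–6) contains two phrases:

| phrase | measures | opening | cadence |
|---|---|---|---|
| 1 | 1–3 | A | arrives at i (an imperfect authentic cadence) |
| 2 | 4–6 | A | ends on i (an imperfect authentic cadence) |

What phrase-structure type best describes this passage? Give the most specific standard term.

Both phrases have the same opening (A) and the same cadence (imperfect authentic cadence): the second is a restatement, not a consequent, so this is a repeated phrase rather than a period.

repeated phrase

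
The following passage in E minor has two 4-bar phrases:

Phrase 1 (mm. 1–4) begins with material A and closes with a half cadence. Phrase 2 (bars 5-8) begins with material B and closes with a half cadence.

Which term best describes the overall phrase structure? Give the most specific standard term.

The second phrase closes with a half cadence, which is not stronger than the first phrase's half cadence; without a weak→strong cadential pair there is no antecedent–consequent relationship, so this is a phrase group rather than a period.

phrase group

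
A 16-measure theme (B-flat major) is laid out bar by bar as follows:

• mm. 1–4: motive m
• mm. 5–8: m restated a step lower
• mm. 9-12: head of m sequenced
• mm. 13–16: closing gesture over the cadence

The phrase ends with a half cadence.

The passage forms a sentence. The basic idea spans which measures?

The presentation of a sentence is the basic idea (measures 1–4) plus its repetition (mm. 5-8); the basic idea is therefore mm. 1-4.

measures 1–4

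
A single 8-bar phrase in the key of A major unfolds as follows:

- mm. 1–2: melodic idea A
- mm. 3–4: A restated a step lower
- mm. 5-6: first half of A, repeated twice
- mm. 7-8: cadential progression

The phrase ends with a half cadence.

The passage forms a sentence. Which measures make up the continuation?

measures 5–8

After the presentation (mm. 1-4), the continuation covers the fragmentation through the cadence: bars 5–8.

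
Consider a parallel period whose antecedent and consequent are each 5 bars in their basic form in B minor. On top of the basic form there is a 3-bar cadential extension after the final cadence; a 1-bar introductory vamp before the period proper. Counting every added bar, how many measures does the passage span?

14 measures

Basic parallel period: 5 + 5 = 10 bars.
10 (basic form) + 3 (cadential extension) + 1 (introduction) = 14.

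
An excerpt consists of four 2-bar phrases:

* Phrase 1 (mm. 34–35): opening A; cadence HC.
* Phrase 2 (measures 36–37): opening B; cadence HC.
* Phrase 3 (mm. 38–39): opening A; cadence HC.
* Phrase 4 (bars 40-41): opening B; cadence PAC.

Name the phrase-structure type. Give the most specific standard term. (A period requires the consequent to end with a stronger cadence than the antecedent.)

parallel double period

Four phrases in two halves: the first half (mm. 34–37) ends with a half cadence, the second (bars 38–41) with a perfect authentic cadence — a large antecedent–consequent pair, i.e. a double period.
Phrase 3 begins with the same material as phrase 1, making it parallel.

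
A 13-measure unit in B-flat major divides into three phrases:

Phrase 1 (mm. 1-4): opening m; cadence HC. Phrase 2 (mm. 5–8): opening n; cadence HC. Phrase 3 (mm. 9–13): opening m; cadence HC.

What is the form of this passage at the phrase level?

phrase group

The final phrase closes with a half cadence, which is not stronger than the preceding half cadence; the 3 phrases lack an overall antecedent–consequent design and so form a phrase group.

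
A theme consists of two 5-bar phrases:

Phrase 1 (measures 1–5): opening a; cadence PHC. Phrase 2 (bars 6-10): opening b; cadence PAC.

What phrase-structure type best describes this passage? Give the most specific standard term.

Phrase 1 ends with a Phrygian half cadence (weaker) and phrase 2 with a perfect authentic cadence (stronger): antecedent + consequent = a period.
The two phrases open with different material (a / b), so the period is contrasting.

contrasting period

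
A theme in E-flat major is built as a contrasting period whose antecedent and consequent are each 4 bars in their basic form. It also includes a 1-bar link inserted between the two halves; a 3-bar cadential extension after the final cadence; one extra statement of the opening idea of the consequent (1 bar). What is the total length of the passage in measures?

Basic contrasting period: 4 + 4 = 8 bars.
8 (basic form) + 1 (link) + 3 (cadential extension) + 1 (extra statement) = 13.

13 measures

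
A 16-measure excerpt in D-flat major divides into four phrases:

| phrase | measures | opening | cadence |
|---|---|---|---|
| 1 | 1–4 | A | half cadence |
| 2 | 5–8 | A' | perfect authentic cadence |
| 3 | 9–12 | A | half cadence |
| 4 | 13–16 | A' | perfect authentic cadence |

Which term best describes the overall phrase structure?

repeated period

The cadence pattern HC–PAC–HC–PAC is weak–strong twice, and phrases 3–4 restate phrases 1–2: a period heard twice, not a double period (which would end weakly at phrase 2).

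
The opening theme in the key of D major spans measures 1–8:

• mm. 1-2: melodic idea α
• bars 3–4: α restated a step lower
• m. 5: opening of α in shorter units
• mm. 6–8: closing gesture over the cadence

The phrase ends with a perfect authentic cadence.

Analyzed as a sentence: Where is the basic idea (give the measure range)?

The presentation of a sentence is the basic idea (bars 1–2) plus its repetition (bars 3-4); the basic idea is therefore bars 1–2.

measures 1–2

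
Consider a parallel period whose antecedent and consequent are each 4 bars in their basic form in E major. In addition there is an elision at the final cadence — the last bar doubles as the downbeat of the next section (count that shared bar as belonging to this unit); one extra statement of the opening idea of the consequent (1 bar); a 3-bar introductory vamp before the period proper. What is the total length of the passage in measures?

Basic parallel period: 4 + 4 = 8 bars.
8 (basic form) + 1 (extra statement) + 3 (introduction) = 12.
The elision shares a bar with the next section but does not change this unit's count.

12 measures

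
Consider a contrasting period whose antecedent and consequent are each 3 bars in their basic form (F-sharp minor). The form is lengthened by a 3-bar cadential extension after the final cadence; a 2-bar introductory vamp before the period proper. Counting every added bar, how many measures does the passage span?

11 measures

Basic contrasting period: 3 + 3 = 6 bars.
6 (basic form) + 3 (cadential extension) + 2 (introduction) = 11.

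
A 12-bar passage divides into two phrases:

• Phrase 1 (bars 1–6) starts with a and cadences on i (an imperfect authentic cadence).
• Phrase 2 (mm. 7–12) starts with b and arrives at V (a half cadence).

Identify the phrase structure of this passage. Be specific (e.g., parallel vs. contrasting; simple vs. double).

The second phrase closes with a half cadence, which is not stronger than the first phrase's imperfect authentic cadence; without a weak→strong cadential pair there is no antecedent–consequent relationship, so this is a phrase group rather than a period.

phrase group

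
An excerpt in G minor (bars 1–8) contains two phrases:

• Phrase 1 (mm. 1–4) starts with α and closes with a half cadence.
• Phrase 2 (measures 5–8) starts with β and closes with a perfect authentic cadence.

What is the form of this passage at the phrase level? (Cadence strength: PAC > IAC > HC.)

contrasting period

Phrase 1 ends with a half cadence (weaker) and phrase 2 with a perfect authentic cadence (stronger): antecedent + consequent = a period.
The two phrases open with different material (α / β), so the period is contrasting.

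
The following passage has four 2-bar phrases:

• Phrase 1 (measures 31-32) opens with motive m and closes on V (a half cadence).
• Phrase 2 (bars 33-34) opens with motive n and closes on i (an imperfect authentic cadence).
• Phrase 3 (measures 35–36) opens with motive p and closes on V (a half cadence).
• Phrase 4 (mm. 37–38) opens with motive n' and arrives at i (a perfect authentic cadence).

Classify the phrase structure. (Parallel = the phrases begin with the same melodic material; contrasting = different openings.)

Four phrases in two halves: the first half (mm. 31–34) ends with an imperfect authentic cadence, the second (bars 35–38) with a perfect authentic cadence — a large antecedent–consequent pair, i.e. a double period.
Phrase 3 begins with different material from phrase 1, making it contrasting.

contrasting double period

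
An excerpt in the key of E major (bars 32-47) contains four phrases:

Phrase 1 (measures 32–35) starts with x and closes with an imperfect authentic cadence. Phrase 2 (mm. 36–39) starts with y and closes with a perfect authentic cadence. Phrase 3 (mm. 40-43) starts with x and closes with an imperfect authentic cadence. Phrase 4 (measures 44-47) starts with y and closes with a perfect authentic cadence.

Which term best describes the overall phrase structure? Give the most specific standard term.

repeated period

The cadence pattern IAC–PAC–IAC–PAC is weak–strong twice, and phrases 3–4 restate phrases 1–2: a period heard twice, not a double period (which would end weakly at phrase 2).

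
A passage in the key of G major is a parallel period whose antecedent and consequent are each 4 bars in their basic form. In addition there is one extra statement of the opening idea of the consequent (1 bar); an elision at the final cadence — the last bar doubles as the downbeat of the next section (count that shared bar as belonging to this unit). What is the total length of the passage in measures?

Basic parallel period: 4 + 4 = 8 bars.
8 (basic form) + 1 (extra statement) = 9.
The elision shares a bar with the next section but does not change this unit's count.

9 measures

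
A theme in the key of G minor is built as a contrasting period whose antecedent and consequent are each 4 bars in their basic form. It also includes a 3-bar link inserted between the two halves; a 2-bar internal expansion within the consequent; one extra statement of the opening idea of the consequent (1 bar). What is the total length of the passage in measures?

Basic contrasting period: 4 + 4 = 8 bars.
8 (basic form) + 3 (link) + 2 (internal expansion) + 1 (extra statement) = 14.

14 measures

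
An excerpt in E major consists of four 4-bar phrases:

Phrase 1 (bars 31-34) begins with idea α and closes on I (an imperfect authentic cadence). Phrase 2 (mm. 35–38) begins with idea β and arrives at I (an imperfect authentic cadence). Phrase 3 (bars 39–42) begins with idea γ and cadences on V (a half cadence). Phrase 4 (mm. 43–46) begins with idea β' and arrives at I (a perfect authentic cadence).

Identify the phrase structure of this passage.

Four phrases in two halves: the first half (mm. 31-38) ends with an imperfect authentic cadence, the second (measures 39–46) with a perfect authentic cadence — a large antecedent–consequent pair, i.e. a double period.
Phrase 3 begins with different material from phrase 1, making it contrasting.

contrasting double period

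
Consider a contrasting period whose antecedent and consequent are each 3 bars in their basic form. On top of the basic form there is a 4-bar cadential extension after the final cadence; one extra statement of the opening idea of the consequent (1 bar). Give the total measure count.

11 measures

Basic contrasting period: 3 + 3 = 6 bars.
6 (basic form) + 4 (cadential extension) + 1 (extra statement) = 11.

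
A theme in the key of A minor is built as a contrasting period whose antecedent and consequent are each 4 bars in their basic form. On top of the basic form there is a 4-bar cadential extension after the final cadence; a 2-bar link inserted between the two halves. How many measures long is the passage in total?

Basic contrasting period: 4 + 4 = 8 bars.
8 (basic form) + 4 (cadential extension) + 2 (link) = 14.

14 measures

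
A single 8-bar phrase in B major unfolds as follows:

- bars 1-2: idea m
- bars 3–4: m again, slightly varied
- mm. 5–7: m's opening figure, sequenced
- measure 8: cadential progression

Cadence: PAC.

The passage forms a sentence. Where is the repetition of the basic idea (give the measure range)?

The presentation of a sentence is the basic idea (mm. 1–2) plus its repetition (bars 3–4); the repetition of the basic idea is therefore bars 3–4.

measures 3–4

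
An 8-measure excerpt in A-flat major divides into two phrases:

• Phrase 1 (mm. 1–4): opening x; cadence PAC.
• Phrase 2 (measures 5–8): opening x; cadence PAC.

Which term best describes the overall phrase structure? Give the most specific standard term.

Both phrases have the same opening (x) and the same cadence (perfect authentic cadence): the second is a restatement, not a consequent, so this is a repeated phrase rather than a period.

repeated phrase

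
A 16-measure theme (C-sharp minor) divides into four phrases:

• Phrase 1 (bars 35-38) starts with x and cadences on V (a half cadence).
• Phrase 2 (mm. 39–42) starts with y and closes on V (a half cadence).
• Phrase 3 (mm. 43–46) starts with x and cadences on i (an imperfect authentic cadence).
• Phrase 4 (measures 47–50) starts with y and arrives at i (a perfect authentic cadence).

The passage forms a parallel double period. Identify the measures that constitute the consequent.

In a double period the four phrases pair into a large antecedent (phrases 1–2, ending half cadence) and a large consequent (phrases 3–4, ending perfect authentic cadence). The consequent spans bars 43–50.

measures 43–50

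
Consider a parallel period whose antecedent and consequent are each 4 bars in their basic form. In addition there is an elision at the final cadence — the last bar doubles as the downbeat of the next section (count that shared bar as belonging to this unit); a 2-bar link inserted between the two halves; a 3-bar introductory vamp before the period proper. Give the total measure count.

13 measures

Basic parallel period: 4 + 4 = 8 bars.
8 (basic form) + 2 (link) + 3 (introduction) = 13.
The elision shares a bar with the next section but does not change this unit's count.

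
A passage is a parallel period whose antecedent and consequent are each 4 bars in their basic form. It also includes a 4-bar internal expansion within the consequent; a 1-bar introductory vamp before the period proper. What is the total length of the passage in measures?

Basic parallel period: 4 + 4 = 8 bars.
8 (basic form) + 4 (internal expansion) + 1 (introduction) = 13.

13 measures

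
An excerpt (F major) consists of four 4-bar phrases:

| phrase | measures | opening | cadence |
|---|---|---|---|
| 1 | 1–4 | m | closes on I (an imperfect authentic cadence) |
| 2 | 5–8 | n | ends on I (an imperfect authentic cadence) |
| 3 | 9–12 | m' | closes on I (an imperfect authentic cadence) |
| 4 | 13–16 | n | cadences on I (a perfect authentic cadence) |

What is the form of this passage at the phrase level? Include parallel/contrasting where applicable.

parallel double period

Four phrases in two halves: the first half (measures 1–8) ends with an imperfect authentic cadence, the second (mm. 9–16) with a perfect authentic cadence — a large antecedent–consequent pair, i.e. a double period.
Phrase 3 begins with the same material as phrase 1, making it parallel.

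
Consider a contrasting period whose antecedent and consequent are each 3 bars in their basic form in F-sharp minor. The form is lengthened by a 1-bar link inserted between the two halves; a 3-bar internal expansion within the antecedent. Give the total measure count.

10 measures

Basic contrasting period: 3 + 3 = 6 bars.
6 (basic form) + 1 (link) + 3 (internal expansion) = 10.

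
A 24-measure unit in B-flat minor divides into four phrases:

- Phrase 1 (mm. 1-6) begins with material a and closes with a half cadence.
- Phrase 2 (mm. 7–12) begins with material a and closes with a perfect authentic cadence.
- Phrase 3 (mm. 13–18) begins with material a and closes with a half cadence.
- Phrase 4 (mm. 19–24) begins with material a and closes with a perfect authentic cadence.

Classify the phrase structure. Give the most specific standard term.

The cadence pattern HC–PAC–HC–PAC is weak–strong twice, and phrases 3–4 restate phrases 1–2: a period heard twice, not a double period (which would end weakly at phrase 2).

repeated period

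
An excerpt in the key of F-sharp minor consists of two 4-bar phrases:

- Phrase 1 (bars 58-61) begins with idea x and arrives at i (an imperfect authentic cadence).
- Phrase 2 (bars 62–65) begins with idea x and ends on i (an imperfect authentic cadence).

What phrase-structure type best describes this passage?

repeated phrase

Both phrases have the same opening (x) and the same cadence (imperfect authentic cadence): the second is a restatement, not a consequent, so this is a repeated phrase rather than a period.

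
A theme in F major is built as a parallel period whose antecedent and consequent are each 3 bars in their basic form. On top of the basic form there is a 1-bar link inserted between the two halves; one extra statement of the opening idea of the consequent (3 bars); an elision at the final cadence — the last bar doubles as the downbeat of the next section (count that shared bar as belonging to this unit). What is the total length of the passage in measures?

10 measures

Basic parallel period: 3 + 3 = 6 bars.
6 (basic form) + 1 (link) + 3 (extra statement) = 10.
The elision shares a bar with the next section but does not change this unit's count.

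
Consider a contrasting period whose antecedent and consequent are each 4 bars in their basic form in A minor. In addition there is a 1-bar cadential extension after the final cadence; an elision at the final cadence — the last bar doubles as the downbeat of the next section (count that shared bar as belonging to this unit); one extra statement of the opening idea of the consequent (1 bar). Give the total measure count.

Basic contrasting period: 4 + 4 = 8 bars.
8 (basic form) + 1 (cadential extension) + 1 (extra statement) = 10.
The elision shares a bar with the next section but does not change this unit's count.

10 measures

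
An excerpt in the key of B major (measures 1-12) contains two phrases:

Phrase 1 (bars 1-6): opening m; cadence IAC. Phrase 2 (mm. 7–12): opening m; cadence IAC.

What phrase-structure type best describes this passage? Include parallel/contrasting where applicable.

Both phrases have the same opening (m) and the same cadence (imperfect authentic cadence): the second is a restatement, not a consequent, so this is a repeated phrase rather than a period.

repeated phrase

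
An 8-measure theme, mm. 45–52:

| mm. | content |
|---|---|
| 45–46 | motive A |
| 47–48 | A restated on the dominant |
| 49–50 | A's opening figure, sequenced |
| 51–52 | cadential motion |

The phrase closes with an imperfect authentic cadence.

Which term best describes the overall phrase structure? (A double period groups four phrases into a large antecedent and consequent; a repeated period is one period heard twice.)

sentence

Basic idea (bars 45-46) + its repetition (bars 47–48) form the presentation; fragmentation and cadence (mm. 49–52) form the continuation — the 8-bar whole is a sentence.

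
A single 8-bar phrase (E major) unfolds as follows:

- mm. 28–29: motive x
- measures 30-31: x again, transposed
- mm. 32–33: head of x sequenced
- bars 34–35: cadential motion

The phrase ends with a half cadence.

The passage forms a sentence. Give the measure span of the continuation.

After the presentation (mm. 28–31), the continuation covers the fragmentation through the cadence: mm. 32–35.

measures 32–35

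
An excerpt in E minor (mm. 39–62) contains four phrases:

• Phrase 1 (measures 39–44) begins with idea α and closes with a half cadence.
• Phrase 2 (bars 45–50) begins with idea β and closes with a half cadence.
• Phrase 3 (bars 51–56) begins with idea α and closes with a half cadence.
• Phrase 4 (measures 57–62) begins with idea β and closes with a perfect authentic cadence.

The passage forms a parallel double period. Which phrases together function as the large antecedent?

phrases 1 and 2

In a double period the first pair of phrases (ending half cadence) is the large antecedent and the second pair (ending perfect authentic cadence) is the large consequent; the antecedent is phrases 1 and 2.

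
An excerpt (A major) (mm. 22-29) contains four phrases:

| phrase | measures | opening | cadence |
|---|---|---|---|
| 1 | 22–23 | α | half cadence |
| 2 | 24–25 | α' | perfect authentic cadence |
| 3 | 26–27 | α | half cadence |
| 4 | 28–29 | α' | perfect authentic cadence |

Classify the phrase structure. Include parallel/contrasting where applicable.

The cadence pattern HC–PAC–HC–PAC is weak–strong twice, and phrases 3–4 restate phrases 1–2: a period heard twice, not a double period (which would end weakly at phrase 2).

repeated period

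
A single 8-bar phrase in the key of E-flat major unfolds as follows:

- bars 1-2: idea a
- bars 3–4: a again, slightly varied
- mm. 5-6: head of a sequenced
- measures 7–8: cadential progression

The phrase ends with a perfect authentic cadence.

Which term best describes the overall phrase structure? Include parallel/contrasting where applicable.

sentence

Basic idea (measures 1–2) + its repetition (mm. 3–4) form the presentation; fragmentation and cadence (mm. 5–8) form the continuation — the 8-bar whole is a sentence.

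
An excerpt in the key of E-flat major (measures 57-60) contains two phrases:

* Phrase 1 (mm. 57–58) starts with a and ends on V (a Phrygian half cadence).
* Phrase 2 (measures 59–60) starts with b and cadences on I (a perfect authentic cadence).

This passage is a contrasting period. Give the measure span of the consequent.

measures 59–60

The antecedent is the phrase ending with the weaker cadence (Phrygian half cadence, phrase 1) and the consequent the one ending more conclusively (perfect authentic cadence, phrase 2); the consequent is mm. 59–60.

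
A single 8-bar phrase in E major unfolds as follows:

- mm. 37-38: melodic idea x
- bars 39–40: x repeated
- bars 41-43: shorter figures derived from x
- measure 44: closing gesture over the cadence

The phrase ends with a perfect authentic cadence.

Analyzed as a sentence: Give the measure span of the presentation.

The presentation of a sentence is the basic idea (bars 37-38) plus its repetition (measures 39-40); the presentation is therefore measures 37-40.

measures 37–40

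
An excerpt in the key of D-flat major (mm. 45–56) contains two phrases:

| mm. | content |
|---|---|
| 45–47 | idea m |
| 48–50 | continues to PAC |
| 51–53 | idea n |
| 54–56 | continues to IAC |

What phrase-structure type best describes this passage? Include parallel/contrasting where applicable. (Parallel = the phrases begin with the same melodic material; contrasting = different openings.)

The second phrase closes with an imperfect authentic cadence, which is not stronger than the first phrase's perfect authentic cadence; without a weak→strong cadential pair there is no antecedent–consequent relationship, so this is a phrase group rather than a period.

phrase group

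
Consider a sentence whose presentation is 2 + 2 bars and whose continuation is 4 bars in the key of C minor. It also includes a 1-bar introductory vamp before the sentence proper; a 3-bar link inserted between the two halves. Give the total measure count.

Basic sentence: 2 + 2 + 4 = 8 bars.
8 (basic form) + 1 (introduction) + 3 (link) = 12.

12 measures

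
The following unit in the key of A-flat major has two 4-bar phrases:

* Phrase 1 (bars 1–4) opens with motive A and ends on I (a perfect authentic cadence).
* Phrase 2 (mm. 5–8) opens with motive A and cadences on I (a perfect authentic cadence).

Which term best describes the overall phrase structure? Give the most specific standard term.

Both phrases have the same opening (A) and the same cadence (perfect authentic cadence): the second is a restatement, not a consequent, so this is a repeated phrase rather than a period.

repeated phrase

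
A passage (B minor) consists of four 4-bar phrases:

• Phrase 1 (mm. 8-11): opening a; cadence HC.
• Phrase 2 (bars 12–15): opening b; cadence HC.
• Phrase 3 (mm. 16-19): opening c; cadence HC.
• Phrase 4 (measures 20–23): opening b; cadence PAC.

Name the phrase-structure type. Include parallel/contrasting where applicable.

Four phrases in two halves: the first half (mm. 8-15) ends with a half cadence, the second (bars 16–23) with a perfect authentic cadence — a large antecedent–consequent pair, i.e. a double period.
Phrase 3 begins with different material from phrase 1, making it contrasting.

contrasting double period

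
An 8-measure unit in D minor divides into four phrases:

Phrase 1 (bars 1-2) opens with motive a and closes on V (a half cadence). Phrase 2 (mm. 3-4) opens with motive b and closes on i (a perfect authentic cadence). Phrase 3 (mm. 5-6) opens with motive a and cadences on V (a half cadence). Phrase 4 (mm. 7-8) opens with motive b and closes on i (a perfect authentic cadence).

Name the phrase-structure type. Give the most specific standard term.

The cadence pattern HC–PAC–HC–PAC is weak–strong twice, and phrases 3–4 restate phrases 1–2: a period heard twice, not a double period (which would end weakly at phrase 2).

repeated period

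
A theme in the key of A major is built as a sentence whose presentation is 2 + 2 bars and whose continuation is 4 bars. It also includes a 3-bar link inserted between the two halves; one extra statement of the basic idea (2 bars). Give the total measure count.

13 measures

Basic sentence: 2 + 2 + 4 = 8 bars.
8 (basic form) + 3 (link) + 2 (extra statement) = 13.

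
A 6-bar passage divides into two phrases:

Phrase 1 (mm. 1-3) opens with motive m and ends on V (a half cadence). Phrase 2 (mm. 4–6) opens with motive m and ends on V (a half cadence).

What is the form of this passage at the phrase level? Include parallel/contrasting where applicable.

Both phrases have the same opening (m) and the same cadence (half cadence): the second is a restatement, not a consequent, so this is a repeated phrase rather than a period.

repeated phrase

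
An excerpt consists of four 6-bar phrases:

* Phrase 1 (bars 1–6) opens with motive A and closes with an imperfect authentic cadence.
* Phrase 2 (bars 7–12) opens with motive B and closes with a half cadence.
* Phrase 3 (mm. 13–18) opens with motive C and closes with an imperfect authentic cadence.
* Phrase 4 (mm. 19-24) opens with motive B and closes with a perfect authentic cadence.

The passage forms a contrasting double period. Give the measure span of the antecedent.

measures 1–12

In a double period the first pair of phrases (ending half cadence) is the large antecedent and the second pair (ending perfect authentic cadence) is the large consequent; the antecedent is measures 1–12.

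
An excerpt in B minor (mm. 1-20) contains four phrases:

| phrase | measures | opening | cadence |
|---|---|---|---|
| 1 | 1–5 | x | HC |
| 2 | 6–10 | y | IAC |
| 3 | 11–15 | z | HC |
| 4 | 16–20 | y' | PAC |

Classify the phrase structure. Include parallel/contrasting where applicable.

contrasting double period

Four phrases in two halves: the first half (mm. 1–10) ends with an imperfect authentic cadence, the second (mm. 11–20) with a perfect authentic cadence — a large antecedent–consequent pair, i.e. a double period.
Phrase 3 begins with different material from phrase 1, making it contrasting.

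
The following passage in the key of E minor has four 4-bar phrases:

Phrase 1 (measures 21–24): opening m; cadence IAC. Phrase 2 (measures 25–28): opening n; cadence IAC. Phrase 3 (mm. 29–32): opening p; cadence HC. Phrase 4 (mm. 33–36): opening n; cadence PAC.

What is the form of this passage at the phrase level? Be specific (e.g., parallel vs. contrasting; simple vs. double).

contrasting double period

Four phrases in two halves: the first half (measures 21-28) ends with an imperfect authentic cadence, the second (mm. 29–36) with a perfect authentic cadence — a large antecedent–consequent pair, i.e. a double period.
Phrase 3 begins with different material from phrase 1, making it contrasting.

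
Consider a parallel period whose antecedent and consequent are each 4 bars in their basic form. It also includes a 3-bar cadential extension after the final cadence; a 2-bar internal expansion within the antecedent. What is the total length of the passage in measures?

13 measures

Basic parallel period: 4 + 4 = 8 bars.
8 (basic form) + 3 (cadential extension) + 2 (internal expansion) = 13.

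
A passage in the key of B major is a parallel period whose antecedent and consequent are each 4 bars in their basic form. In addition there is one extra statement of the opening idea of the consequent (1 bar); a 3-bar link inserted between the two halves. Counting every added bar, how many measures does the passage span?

12 measures

Basic parallel period: 4 + 4 = 8 bars.
8 (basic form) + 1 (extra statement) + 3 (link) = 12.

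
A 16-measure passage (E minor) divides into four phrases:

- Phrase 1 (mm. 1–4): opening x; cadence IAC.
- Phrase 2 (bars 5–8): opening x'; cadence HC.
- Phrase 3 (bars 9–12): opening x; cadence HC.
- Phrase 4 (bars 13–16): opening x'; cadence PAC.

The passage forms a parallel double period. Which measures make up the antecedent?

In a double period the first pair of phrases (ending half cadence) is the large antecedent and the second pair (ending perfect authentic cadence) is the large consequent; the antecedent is measures 1–8.

measures 1–8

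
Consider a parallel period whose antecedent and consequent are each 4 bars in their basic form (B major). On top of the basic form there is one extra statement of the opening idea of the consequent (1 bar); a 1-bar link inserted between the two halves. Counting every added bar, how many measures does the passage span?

10 measures

Basic parallel period: 4 + 4 = 8 bars.
8 (basic form) + 1 (extra statement) + 1 (link) = 10.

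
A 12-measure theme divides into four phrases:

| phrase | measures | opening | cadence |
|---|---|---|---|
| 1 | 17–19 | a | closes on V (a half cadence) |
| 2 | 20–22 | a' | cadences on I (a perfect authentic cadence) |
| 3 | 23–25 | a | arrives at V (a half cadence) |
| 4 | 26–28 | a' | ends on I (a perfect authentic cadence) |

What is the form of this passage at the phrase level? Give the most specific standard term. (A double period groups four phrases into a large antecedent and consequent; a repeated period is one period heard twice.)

repeated period

The cadence pattern HC–PAC–HC–PAC is weak–strong twice, and phrases 3–4 restate phrases 1–2: a period heard twice, not a double period (which would end weakly at phrase 2).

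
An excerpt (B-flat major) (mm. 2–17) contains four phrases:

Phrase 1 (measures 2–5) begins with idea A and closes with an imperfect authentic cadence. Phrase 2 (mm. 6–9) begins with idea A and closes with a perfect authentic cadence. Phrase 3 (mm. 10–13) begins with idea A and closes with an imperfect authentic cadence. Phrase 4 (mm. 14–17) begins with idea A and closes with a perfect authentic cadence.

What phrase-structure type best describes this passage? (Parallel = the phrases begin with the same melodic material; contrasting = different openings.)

The cadence pattern IAC–PAC–IAC–PAC is weak–strong twice, and phrases 3–4 restate phrases 1–2: a period heard twice, not a double period (which would end weakly at phrase 2).

repeated period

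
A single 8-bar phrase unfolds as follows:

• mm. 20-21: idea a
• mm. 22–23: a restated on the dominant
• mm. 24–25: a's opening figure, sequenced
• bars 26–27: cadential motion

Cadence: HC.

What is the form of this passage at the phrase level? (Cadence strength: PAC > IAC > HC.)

sentence

Basic idea (bars 20–21) + its repetition (bars 22–23) form the presentation; fragmentation and cadence (measures 24–27) form the continuation — the 8-bar whole is a sentence.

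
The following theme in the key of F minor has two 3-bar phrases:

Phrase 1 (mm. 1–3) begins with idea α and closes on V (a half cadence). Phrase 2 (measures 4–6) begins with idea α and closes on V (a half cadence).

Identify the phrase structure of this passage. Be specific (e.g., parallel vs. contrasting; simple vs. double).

Both phrases have the same opening (α) and the same cadence (half cadence): the second is a restatement, not a consequent, so this is a repeated phrase rather than a period.

repeated phrase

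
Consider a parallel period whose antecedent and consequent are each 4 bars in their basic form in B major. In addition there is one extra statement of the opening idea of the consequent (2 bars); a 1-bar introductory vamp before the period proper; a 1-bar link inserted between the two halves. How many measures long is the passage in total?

Basic parallel period: 4 + 4 = 8 bars.
8 (basic form) + 2 (extra statement) + 1 (introduction) + 1 (link) = 12.

12 measures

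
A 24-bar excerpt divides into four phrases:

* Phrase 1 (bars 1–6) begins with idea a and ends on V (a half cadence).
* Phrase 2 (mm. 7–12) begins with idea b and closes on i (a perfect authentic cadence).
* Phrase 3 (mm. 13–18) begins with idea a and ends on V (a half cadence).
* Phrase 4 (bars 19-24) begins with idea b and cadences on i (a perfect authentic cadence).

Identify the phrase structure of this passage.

The cadence pattern HC–PAC–HC–PAC is weak–strong twice, and phrases 3–4 restate phrases 1–2: a period heard twice, not a double period (which would end weakly at phrase 2).

repeated period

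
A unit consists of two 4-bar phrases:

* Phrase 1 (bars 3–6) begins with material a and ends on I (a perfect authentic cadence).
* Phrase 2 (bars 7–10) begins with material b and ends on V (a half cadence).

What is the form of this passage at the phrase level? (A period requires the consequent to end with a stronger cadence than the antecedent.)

The second phrase closes with a half cadence, which is not stronger than the first phrase's perfect authentic cadence; without a weak→strong cadential pair there is no antecedent–consequent relationship, so this is a phrase group rather than a period.

phrase group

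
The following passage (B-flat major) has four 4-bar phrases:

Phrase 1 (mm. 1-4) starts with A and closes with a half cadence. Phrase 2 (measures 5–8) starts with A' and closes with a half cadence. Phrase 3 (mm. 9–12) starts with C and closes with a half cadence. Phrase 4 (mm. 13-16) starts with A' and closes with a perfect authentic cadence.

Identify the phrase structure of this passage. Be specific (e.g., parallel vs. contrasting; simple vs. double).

contrasting double period

Four phrases in two halves: the first half (bars 1-8) ends with a half cadence, the second (mm. 9–16) with a perfect authentic cadence — a large antecedent–consequent pair, i.e. a double period.
Phrase 3 begins with different material from phrase 1, making it contrasting.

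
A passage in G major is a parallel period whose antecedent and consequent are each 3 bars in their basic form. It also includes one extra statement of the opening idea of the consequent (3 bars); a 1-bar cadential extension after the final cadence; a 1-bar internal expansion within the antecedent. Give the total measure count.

11 measures

Basic parallel period: 3 + 3 = 6 bars.
6 (basic form) + 3 (extra statement) + 1 (cadential extension) + 1 (internal expansion) = 11.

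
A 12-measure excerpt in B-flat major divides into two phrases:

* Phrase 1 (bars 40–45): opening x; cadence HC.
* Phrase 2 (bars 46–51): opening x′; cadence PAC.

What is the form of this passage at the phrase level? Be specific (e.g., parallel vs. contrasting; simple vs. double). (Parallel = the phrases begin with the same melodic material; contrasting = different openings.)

parallel period

Phrase 1 ends with a half cadence (weaker) and phrase 2 with a perfect authentic cadence (stronger): antecedent + consequent = a period.
The two phrases open with the same material (x / x′), so the period is parallel.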